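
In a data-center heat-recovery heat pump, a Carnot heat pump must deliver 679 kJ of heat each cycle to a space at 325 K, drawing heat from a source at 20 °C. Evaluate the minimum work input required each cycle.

T_C = 20 °C → 20 + 273.15 = 293.15 K.
COP_HP = T_H/(T_H − T_C) = 325.00/31.85 = 10.2041.
W = Q_H/COP_HP = 679/10.2041 = 66.5 kJ.

W_in ≈ 66.5 kJ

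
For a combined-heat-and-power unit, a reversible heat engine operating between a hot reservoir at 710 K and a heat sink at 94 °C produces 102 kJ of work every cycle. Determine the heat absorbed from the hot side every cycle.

T_C = 94 °C → 94 + 273.15 = 367.15 K.
η_rev = 1 − T_C/T_H = 1 − 367.15/710.00 = 0.4829.
Q_H = W/η = 102/0.4829 = 211 kJ.

Q_H ≈ 211 kJ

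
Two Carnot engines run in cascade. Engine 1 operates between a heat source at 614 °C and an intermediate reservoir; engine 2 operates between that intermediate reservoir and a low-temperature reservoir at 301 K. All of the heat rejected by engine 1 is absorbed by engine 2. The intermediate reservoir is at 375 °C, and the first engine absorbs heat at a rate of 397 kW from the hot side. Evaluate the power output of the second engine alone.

T_H = 614 °C → 614 + 273.15 = 887.15 K.
T_m = 375 °C → 375 + 273.15 = 648.15 K.
Heat entering the second stage: Q_m = Q_H·(T_m/T_H) = 397 × 648.15/887.15 = 290 kW.
Second-stage efficiency η₂ = 1 − T_C/T_m = 1 − 301.00/648.15 = 0.5356, so W₂ = η₂·Q_m = 155 kW.

Ẇ₂ ≈ 155 kW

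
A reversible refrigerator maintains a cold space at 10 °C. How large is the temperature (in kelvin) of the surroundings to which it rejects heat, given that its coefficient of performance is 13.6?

T_H ≈ 304.0 K

T_C = 10 °C → 10 + 273.15 = 283.15 K.
COP_R = T_C/(T_H − T_C) ⇒ T_H = T_C·(1 + 1/COP_R) = 283.15 × (1 + 1/13.6) = 304.0 K.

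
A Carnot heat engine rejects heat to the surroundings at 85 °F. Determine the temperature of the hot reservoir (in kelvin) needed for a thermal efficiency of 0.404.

T_C = 85 °F → (85 − 32) × 5/9 = 29.44 °C = 302.59 K.
From η = 1 − T_C/T_H, solving for T_H gives T_H = T_C/(1 − η) = 302.59/(1 − 0.404) = 508 K.

T_H ≈ 508 K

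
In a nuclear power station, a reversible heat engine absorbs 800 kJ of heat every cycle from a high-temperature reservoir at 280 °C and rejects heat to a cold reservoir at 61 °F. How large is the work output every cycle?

T_H = 280 °C → 280 + 273.15 = 553.15 K.
T_C = 61 °F → (61 − 32) × 5/9 = 16.11 °C = 289.26 K.
For a reversible engine, η = 1 − T_C/T_H = 1 − 289.26/553.15 = 0.4771.
W = η·Q_H = 0.4771 × 800 = 381.7 kJ.

W ≈ 381.7 kJ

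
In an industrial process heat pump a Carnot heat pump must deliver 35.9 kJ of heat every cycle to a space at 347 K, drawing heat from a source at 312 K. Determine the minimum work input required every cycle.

The Carnot heat-pump COP is COP_HP = T_H/(T_H − T_C) = 347.00/35.00 = 9.9143.
W = Q_H/COP_HP = 35.9/9.9143 = 3.621 kJ.

W_in ≈ 3.621 kJ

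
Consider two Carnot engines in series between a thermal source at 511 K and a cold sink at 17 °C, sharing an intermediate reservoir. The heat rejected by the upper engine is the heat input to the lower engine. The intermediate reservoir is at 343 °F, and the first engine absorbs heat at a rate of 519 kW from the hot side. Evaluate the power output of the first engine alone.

Ẇ₁ ≈ 66.1 kW

T_C = 17 °C → 17 + 273.15 = 290.15 K.
T_m = 343 °F → (343 − 32) × 5/9 = 172.78 °C = 445.93 K.
First-stage efficiency η₁ = 1 − T_m/T_H = 1 − 445.93/511.00 = 0.1273.
W₁ = η₁·Q_H = 0.1273 × 519 = 66.1 kW.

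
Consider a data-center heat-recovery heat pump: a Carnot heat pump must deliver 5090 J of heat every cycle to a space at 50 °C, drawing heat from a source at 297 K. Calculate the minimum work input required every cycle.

W_in ≈ 412 J

T_H = 50 °C → 50 + 273.15 = 323.15 K.
COP_HP = T_H/(T_H − T_C) = 323.15/26.15 = 12.3576.
W = Q_H/COP_HP = 5090/12.3576 = 412 J.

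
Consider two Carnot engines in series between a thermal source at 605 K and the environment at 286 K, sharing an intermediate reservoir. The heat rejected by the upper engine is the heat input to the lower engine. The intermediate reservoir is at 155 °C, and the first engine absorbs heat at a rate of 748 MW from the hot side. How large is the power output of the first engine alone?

T_m = 155 °C → 155 + 273.15 = 428.15 K.
First-stage efficiency η₁ = 1 − T_m/T_H = 1 − 428.15/605.00 = 0.2923.
W₁ = η₁·Q_H = 0.2923 × 748 = 219 MW.

Ẇ₁ ≈ 219 MW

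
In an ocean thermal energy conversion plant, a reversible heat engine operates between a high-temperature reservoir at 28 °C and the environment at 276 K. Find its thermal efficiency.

T_H = 28 °C → 28 + 273.15 = 301.15 K.
Carnot efficiency: η = 1 − T_C/T_H = 1 − 276.00/301.15 = 0.08351.

η ≈ 0.08351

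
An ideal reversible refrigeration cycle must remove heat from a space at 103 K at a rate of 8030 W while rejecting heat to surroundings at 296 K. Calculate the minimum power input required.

Ẇ_in ≈ 15000 W

For a reversible refrigerator, COP_R = T_C/(T_H − T_C) = 103.00/193.00 = 0.5337.
W = Q_C/COP_R = 8030/0.5337 = 15000 W.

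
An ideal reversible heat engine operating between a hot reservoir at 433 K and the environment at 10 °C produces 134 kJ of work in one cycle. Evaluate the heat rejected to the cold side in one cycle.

Q_C ≈ 253 kJ

T_C = 10 °C → 10 + 273.15 = 283.15 K.
η_rev = 1 − T_C/T_H = 1 − 283.15/433.00 = 0.3461.
Since Q_C/Q_H = T_C/T_H and Q_H = W/η, Q_C = W·T_C/(T_H − T_C) = 134 × 283.15/149.85 = 253 kJ.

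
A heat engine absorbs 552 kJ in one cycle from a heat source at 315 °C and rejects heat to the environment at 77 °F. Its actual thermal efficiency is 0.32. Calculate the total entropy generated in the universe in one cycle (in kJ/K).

ΔS_univ ≈ 0.3204 kJ/K

T_H = 315 °C → 315 + 273.15 = 588.15 K.
T_C = 77 °F → (77 − 32) × 5/9 = 25.00 °C = 298.15 K.
W = η·Q_H = 0.32 × 552 = 176.6 kJ, so Q_C = Q_H − W = 375.4 kJ.
Reservoir entropy changes: ΔS_H = −Q_H/T_H = −552/588.15 = -0.9385 kJ/K and ΔS_C = +Q_C/T_C = 375.4/298.15 = 1.259 kJ/K.
ΔS_univ = −Q_H/T_H + Q_C/T_C = 0.3204 kJ/K (> 0, since η = 0.32 < η_Carnot = 0.493).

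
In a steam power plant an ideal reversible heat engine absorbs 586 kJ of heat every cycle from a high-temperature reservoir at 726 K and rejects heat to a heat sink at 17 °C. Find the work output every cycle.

W ≈ 352 kJ

T_C = 17 °C → 17 + 273.15 = 290.15 K.
η_rev = 1 − T_C/T_H = 1 − 290.15/726.00 = 0.6003.
W = η·Q_H = 0.6003 × 586 = 352 kJ.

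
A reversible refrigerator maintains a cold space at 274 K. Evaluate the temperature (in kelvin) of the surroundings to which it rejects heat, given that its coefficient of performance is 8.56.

COP_R = T_C/(T_H − T_C) ⇒ T_H = T_C·(1 + 1/COP_R) = 274.00 × (1 + 1/8.56) = 306 K.

T_H ≈ 306 K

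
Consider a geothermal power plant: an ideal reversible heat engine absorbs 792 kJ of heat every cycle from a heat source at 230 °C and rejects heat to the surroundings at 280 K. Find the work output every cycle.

W ≈ 351 kJ

T_H = 230 °C → 230 + 273.15 = 503.15 K.
Since the cycle is reversible, η = 1 − T_C/T_H = 1 − 280.00/503.15 = 0.4435.
W = η·Q_H = 0.4435 × 792 = 351 kJ.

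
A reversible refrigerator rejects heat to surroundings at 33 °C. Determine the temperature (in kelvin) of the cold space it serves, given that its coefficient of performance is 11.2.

T_H = 33 °C → 33 + 273.15 = 306.15 K.
COP_R = T_C/(T_H − T_C) ⇒ T_C = T_H·COP_R/(1 + COP_R) = 306.15 × 11.2/(1 + 11.2) = 281 K.

T_C ≈ 281 K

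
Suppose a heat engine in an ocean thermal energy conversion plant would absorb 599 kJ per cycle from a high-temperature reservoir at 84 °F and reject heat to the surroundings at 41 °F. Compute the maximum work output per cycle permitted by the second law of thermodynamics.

T_H = 84 °F → (84 − 32) × 5/9 = 28.89 °C = 302.04 K.
T_C = 41 °F → (41 − 32) × 5/9 = 5.00 °C = 278.15 K.
No engine can exceed the Carnot limit: η_max = 1 − T_C/T_H = 1 − 278.15/302.04 = 0.0791.
W_max = η_max · Q_H = 0.0791 × 599 = 47.38 kJ.

W_max ≈ 47.38 kJ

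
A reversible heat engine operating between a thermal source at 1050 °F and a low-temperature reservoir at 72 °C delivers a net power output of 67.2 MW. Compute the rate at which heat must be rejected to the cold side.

T_H = 1050 °F → (1050 − 32) × 5/9 = 565.56 °C = 838.71 K.
T_C = 72 °C → 72 + 273.15 = 345.15 K.
The Carnot efficiency is η = 1 − T_C/T_H = 1 − 345.15/838.71 = 0.5885.
Since Q_C/Q_H = T_C/T_H and Q_H = W/η, Q_C = W·T_C/(T_H − T_C) = 67.2 × 345.15/493.56 = 47.0 MW.

Q̇_C ≈ 47.0 MW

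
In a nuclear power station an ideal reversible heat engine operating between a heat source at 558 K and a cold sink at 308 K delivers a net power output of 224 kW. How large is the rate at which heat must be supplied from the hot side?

Carnot efficiency: η = 1 − T_C/T_H = 1 − 308.00/558.00 = 0.4480.
Q_H = W/η = 224/0.4480 = 500 kW.

Q̇_H ≈ 500 kW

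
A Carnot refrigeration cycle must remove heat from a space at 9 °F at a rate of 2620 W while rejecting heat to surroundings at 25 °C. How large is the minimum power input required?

Ẇ_in ≈ 380 W

T_H = 25 °C → 25 + 273.15 = 298.15 K.
T_C = 9 °F → (9 − 32) × 5/9 = -12.78 °C = 260.37 K.
For a reversible refrigerator, COP_R = T_C/(T_H − T_C) = 260.37/37.78 = 6.8922.
W = Q_C/COP_R = 2620/6.8922 = 380 W.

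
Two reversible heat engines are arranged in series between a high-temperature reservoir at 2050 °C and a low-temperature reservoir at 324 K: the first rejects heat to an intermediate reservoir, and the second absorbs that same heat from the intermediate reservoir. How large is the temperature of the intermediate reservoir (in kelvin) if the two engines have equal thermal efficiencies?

T_m ≈ 868 K

T_H = 2050 °C → 2050 + 273.15 = 2323.15 K.
Equal efficiencies require 1 − T_m/T_H = 1 − T_C/T_m, i.e. T_m/T_H = T_C/T_m, so T_m = √(T_H·T_C) = √(2323.15 × 324.00) = 868 K.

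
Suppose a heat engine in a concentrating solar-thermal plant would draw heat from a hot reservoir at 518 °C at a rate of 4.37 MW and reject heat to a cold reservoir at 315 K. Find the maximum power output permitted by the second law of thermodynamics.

Ẇ_max ≈ 2.63 MW

T_H = 518 °C → 518 + 273.15 = 791.15 K.
The second-law ceiling is the Carnot efficiency, η_max = 1 − T_C/T_H = 1 − 315.00/791.15 = 0.6018.
W_max = η_max · Q_H = 0.6018 × 4.37 = 2.63 MW.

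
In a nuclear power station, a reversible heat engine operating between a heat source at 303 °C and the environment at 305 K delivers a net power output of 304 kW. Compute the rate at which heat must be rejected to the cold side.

T_H = 303 °C → 303 + 273.15 = 576.15 K.
Since the cycle is reversible, η = 1 − T_C/T_H = 1 − 305.00/576.15 = 0.4706.
Since Q_C/Q_H = T_C/T_H and Q_H = W/η, Q_C = W·T_C/(T_H − T_C) = 304 × 305.00/271.15 = 342 kW.

Q̇_C ≈ 342 kW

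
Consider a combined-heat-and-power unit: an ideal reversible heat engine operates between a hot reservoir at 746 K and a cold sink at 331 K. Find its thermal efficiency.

The Carnot efficiency is η = 1 − T_C/T_H = 1 − 331.00/746.00 = 0.5563.

η ≈ 0.5563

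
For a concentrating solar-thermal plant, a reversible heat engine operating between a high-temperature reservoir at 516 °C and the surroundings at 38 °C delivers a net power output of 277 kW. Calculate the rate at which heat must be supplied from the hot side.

T_H = 516 °C → 516 + 273.15 = 789.15 K.
T_C = 38 °C → 38 + 273.15 = 311.15 K.
For a reversible engine, η = 1 − T_C/T_H = 1 − 311.15/789.15 = 0.6057.
Q_H = W/η = 277/0.6057 = 457 kW.

Q̇_H ≈ 457 kW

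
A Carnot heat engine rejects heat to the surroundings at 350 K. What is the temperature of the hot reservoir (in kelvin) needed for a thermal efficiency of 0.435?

T_H ≈ 619.5 K

From η = 1 − T_C/T_H, solving for T_H gives T_H = T_C/(1 − η) = 350.00/(1 − 0.435) = 619.5 K.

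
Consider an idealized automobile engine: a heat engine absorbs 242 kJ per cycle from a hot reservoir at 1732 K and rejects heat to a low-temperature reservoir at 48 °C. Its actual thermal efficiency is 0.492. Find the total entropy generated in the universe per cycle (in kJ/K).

T_C = 48 °C → 48 + 273.15 = 321.15 K.
W = η·Q_H = 0.492 × 242 = 119.1 kJ, so Q_C = Q_H − W = 122.9 kJ.
Reservoir entropy changes: ΔS_H = −Q_H/T_H = −242/1732.00 = -0.1397 kJ/K and ΔS_C = +Q_C/T_C = 122.9/321.15 = 0.3828 kJ/K.
ΔS_univ = −Q_H/T_H + Q_C/T_C = 0.243 kJ/K (> 0, since η = 0.492 < η_Carnot = 0.815).

ΔS_univ ≈ 0.243 kJ/K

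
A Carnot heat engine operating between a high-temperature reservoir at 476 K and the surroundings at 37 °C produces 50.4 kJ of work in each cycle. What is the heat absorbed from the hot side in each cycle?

Q_H ≈ 145 kJ

T_C = 37 °C → 37 + 273.15 = 310.15 K.
Carnot efficiency: η = 1 − T_C/T_H = 1 − 310.15/476.00 = 0.3484.
Q_H = W/η = 50.4/0.3484 = 145 kJ.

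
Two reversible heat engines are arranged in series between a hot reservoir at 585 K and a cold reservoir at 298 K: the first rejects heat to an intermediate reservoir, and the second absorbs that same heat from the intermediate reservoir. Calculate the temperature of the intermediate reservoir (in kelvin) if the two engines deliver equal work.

For reversible stages Q_m = Q_H·(T_m/T_H). Setting W₁ = Q_H(1 − T_m/T_H) equal to W₂ = Q_m(1 − T_C/T_m) = Q_H·(T_m − T_C)/T_H gives T_H − T_m = T_m − T_C, so T_m = (T_H + T_C)/2 = (585.00 + 298.00)/2 = 442 K.

T_m ≈ 442 K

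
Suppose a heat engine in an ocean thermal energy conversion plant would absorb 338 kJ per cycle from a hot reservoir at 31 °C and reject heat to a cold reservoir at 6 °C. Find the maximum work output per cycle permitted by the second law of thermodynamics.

T_H = 31 °C → 31 + 273.15 = 304.15 K.
T_C = 6 °C → 6 + 273.15 = 279.15 K.
No engine can exceed the Carnot limit: η_max = 1 − T_C/T_H = 1 − 279.15/304.15 = 0.0822.
W_max = η_max · Q_H = 0.0822 × 338 = 27.8 kJ.

W_max ≈ 27.8 kJ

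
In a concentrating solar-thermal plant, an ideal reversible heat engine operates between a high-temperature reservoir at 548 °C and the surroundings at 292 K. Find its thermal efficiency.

η ≈ 0.644

T_H = 548 °C → 548 + 273.15 = 821.15 K.
For a reversible engine, η = 1 − T_C/T_H = 1 − 292.00/821.15 = 0.644.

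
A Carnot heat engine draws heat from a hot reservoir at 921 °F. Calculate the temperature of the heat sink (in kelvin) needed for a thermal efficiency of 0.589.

T_C ≈ 315.3 K

T_H = 921 °F → (921 − 32) × 5/9 = 493.89 °C = 767.04 K.
From η = 1 − T_C/T_H, T_C = T_H·(1 − η) = 767.04 × (1 − 0.589) = 315.3 K.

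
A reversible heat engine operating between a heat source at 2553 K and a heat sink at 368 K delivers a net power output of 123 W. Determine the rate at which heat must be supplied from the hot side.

The Carnot efficiency is η = 1 − T_C/T_H = 1 − 368.00/2553.00 = 0.8559.
Q_H = W/η = 123/0.8559 = 143.7 W.

Q̇_H ≈ 143.7 W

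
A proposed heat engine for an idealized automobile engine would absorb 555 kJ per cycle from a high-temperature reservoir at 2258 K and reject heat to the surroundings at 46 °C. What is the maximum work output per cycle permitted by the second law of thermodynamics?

W_max ≈ 477 kJ

T_C = 46 °C → 46 + 273.15 = 319.15 K.
The second-law ceiling is the Carnot efficiency, η_max = 1 − T_C/T_H = 1 − 319.15/2258.00 = 0.8587.
W_max = η_max · Q_H = 0.8587 × 555 = 477 kJ.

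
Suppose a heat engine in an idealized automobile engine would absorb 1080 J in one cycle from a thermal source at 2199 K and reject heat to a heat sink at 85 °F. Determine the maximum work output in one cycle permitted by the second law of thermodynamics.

W_max ≈ 931 J

T_C = 85 °F → (85 − 32) × 5/9 = 29.44 °C = 302.59 K.
The upper bound on efficiency is η_max = 1 − T_C/T_H = 1 − 302.59/2199.00 = 0.8624.
W_max = η_max · Q_H = 0.8624 × 1080 = 931 J.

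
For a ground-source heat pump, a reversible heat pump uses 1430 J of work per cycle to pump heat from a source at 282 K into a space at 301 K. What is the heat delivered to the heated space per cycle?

Q_H ≈ 22650 J

The Carnot heat-pump COP is COP_HP = T_H/(T_H − T_C) = 301.00/19.00 = 15.8421.
Q_H = COP_HP · W = 15.8421 × 1430 = 22650 J.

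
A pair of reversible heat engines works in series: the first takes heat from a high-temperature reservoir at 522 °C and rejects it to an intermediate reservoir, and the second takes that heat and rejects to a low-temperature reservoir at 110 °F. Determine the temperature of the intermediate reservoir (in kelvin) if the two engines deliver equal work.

T_H = 522 °C → 522 + 273.15 = 795.15 K.
T_C = 110 °F → (110 − 32) × 5/9 = 43.33 °C = 316.48 K.
For reversible stages Q_m = Q_H·(T_m/T_H). Setting W₁ = Q_H(1 − T_m/T_H) equal to W₂ = Q_m(1 − T_C/T_m) = Q_H·(T_m − T_C)/T_H gives T_H − T_m = T_m − T_C, so T_m = (T_H + T_C)/2 = (795.15 + 316.48)/2 = 556 K.

T_m ≈ 556 K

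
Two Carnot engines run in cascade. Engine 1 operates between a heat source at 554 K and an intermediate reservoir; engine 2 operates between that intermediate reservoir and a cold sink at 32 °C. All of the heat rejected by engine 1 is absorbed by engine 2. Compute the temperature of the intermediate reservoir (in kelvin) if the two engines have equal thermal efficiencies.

T_m ≈ 411.2 K

T_C = 32 °C → 32 + 273.15 = 305.15 K.
Equal efficiencies require 1 − T_m/T_H = 1 − T_C/T_m, i.e. T_m/T_H = T_C/T_m, so T_m = √(T_H·T_C) = √(554.00 × 305.15) = 411.2 K.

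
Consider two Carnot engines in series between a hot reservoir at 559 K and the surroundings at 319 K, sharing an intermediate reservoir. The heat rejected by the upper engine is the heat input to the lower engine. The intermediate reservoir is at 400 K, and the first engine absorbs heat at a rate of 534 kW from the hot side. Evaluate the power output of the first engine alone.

First-stage efficiency η₁ = 1 − T_m/T_H = 1 − 400.00/559.00 = 0.2844.
W₁ = η₁·Q_H = 0.2844 × 534 = 152 kW.

Ẇ₁ ≈ 152 kW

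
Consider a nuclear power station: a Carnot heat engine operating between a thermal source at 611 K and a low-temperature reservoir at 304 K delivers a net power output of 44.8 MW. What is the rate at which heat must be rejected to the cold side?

Q̇_C ≈ 44.36 MW

For a reversible engine, η = 1 − T_C/T_H = 1 − 304.00/611.00 = 0.5025.
Since Q_C/Q_H = T_C/T_H and Q_H = W/η, Q_C = W·T_C/(T_H − T_C) = 44.8 × 304.00/307.00 = 44.36 MW.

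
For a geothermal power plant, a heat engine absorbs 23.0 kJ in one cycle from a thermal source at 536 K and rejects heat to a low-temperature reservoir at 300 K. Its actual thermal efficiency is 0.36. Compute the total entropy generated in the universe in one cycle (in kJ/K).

ΔS_univ ≈ 0.00616 kJ/K

W = η·Q_H = 0.36 × 23.0 = 8.280 kJ, so Q_C = Q_H − W = 14.72 kJ.
The hot reservoir loses entropy Q_H/T_H = 23.0/536.00 = 0.04291 kJ/K; the cold reservoir gains Q_C/T_C = 14.72/300.00 = 0.04907 kJ/K.
ΔS_univ = −Q_H/T_H + Q_C/T_C = 0.00616 kJ/K (> 0, since η = 0.36 < η_Carnot = 0.440).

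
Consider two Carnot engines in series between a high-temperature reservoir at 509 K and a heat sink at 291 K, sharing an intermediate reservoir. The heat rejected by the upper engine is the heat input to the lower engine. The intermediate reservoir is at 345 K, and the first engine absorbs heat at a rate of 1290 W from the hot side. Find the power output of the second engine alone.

Ẇ₂ ≈ 137 W

Heat entering the second stage: Q_m = Q_H·(T_m/T_H) = 1290 × 345.00/509.00 = 874 W.
Second-stage efficiency η₂ = 1 − T_C/T_m = 1 − 291.00/345.00 = 0.1565, so W₂ = η₂·Q_m = 137 W.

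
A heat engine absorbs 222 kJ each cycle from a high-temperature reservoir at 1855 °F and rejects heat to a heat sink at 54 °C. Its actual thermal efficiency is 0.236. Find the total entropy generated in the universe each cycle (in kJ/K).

T_H = 1855 °F → (1855 − 32) × 5/9 = 1012.78 °C = 1285.93 K.
T_C = 54 °C → 54 + 273.15 = 327.15 K.
W = η·Q_H = 0.236 × 222 = 52.39 kJ, so Q_C = Q_H − W = 169.6 kJ.
Entropy balance on the reservoirs: −Q_H/T_H = -0.1726 kJ/K, +Q_C/T_C = 0.5184 kJ/K.
ΔS_univ = −Q_H/T_H + Q_C/T_C = 0.3458 kJ/K (> 0, since η = 0.236 < η_Carnot = 0.746).

ΔS_univ ≈ 0.3458 kJ/K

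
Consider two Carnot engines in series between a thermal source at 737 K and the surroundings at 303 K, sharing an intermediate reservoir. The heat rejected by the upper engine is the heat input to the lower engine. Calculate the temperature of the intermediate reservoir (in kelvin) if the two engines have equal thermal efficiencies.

T_m ≈ 473 K

Equal efficiencies require 1 − T_m/T_H = 1 − T_C/T_m, i.e. T_m/T_H = T_C/T_m, so T_m = √(T_H·T_C) = √(737.00 × 303.00) = 473 K.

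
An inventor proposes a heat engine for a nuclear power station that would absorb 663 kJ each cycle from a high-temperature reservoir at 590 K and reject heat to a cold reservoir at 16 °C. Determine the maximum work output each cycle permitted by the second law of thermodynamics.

W_max ≈ 338.1 kJ

T_C = 16 °C → 16 + 273.15 = 289.15 K.
No engine can exceed the Carnot limit: η_max = 1 − T_C/T_H = 1 − 289.15/590.00 = 0.5099.
W_max = η_max · Q_H = 0.5099 × 663 = 338.1 kJ.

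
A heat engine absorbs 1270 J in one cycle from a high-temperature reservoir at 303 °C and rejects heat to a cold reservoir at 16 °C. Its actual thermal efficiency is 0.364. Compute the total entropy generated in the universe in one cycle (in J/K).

ΔS_univ ≈ 0.5891 J/K

T_H = 303 °C → 303 + 273.15 = 576.15 K.
T_C = 16 °C → 16 + 273.15 = 289.15 K.
W = η·Q_H = 0.364 × 1270 = 462.3 J, so Q_C = Q_H − W = 807.7 J.
Reservoir entropy changes: ΔS_H = −Q_H/T_H = −1270/576.15 = -2.204 J/K and ΔS_C = +Q_C/T_C = 807.7/289.15 = 2.793 J/K.
ΔS_univ = −Q_H/T_H + Q_C/T_C = 0.5891 J/K (> 0, since η = 0.364 < η_Carnot = 0.498).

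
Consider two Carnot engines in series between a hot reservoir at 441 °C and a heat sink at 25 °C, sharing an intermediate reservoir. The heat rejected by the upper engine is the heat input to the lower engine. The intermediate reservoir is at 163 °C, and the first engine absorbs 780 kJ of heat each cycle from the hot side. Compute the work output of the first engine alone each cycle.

W₁ ≈ 303.6 kJ

T_H = 441 °C → 441 + 273.15 = 714.15 K.
T_C = 25 °C → 25 + 273.15 = 298.15 K.
T_m = 163 °C → 163 + 273.15 = 436.15 K.
First-stage efficiency η₁ = 1 − T_m/T_H = 1 − 436.15/714.15 = 0.3893.
W₁ = η₁·Q_H = 0.3893 × 780 = 303.6 kJ.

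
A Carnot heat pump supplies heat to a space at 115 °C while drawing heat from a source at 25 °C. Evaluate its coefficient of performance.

T_H = 115 °C → 115 + 273.15 = 388.15 K.
T_C = 25 °C → 25 + 273.15 = 298.15 K.
Reversible heating COP: COP_HP = T_H/(T_H − T_C) = 388.15/(388.15 − 298.15) = 4.31.

COP_HP ≈ 4.31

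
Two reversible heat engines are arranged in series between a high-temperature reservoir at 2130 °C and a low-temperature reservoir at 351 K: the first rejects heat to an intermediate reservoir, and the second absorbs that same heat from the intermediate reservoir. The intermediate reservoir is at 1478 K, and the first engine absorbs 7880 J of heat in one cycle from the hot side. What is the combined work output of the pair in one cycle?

W_total ≈ 6730 J

T_H = 2130 °C → 2130 + 273.15 = 2403.15 K.
Two reversible stages in series are equivalent to a single Carnot engine between T_H and T_C, so η_total = 1 − T_C/T_H = 1 − 351.00/2403.15 = 0.8539.
W_total = η_total · Q_H = 0.8539 × 7880 = 6730 J.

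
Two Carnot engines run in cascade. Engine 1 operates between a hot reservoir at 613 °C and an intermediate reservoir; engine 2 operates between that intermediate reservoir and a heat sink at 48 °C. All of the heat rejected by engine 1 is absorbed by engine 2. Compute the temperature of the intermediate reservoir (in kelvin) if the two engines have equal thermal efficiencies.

T_m ≈ 533 K

T_H = 613 °C → 613 + 273.15 = 886.15 K.
T_C = 48 °C → 48 + 273.15 = 321.15 K.
Equal efficiencies require 1 − T_m/T_H = 1 − T_C/T_m, i.e. T_m/T_H = T_C/T_m, so T_m = √(T_H·T_C) = √(886.15 × 321.15) = 533 K.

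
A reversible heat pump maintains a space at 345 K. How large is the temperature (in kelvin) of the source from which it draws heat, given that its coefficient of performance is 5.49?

COP_HP = T_H/(T_H − T_C) ⇒ T_C = T_H·(COP_HP − 1)/COP_HP = 345.00 × (5.49 − 1)/5.49 = 282.2 K.

T_C ≈ 282.2 K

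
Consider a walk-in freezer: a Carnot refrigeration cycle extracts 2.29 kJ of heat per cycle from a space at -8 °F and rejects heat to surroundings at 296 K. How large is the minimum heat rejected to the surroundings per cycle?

T_C = -8 °F → (-8 − 32) × 5/9 = -22.22 °C = 250.93 K.
For a reversible cycle Q_H/Q_C = T_H/T_C, so Q_H = Q_C·T_H/T_C = 2.29 × 296.00/250.93 = 2.70 kJ.

Q_H ≈ 2.70 kJ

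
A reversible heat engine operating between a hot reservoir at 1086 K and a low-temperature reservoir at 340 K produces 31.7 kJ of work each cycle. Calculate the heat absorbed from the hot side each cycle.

Since the cycle is reversible, η = 1 − T_C/T_H = 1 − 340.00/1086.00 = 0.6869.
Q_H = W/η = 31.7/0.6869 = 46.1 kJ.

Q_H ≈ 46.1 kJ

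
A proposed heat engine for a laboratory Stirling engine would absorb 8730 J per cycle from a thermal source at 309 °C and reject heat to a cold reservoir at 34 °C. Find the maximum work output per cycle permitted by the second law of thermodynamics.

T_H = 309 °C → 309 + 273.15 = 582.15 K.
T_C = 34 °C → 34 + 273.15 = 307.15 K.
The upper bound on efficiency is η_max = 1 − T_C/T_H = 1 − 307.15/582.15 = 0.4724.
W_max = η_max · Q_H = 0.4724 × 8730 = 4120 J.

W_max ≈ 4120 J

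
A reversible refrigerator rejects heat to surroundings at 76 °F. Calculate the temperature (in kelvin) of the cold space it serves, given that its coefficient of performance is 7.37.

T_C ≈ 262 K

T_H = 76 °F → (76 − 32) × 5/9 = 24.44 °C = 297.59 K.
COP_R = T_C/(T_H − T_C) ⇒ T_C = T_H·COP_R/(1 + COP_R) = 297.59 × 7.37/(1 + 7.37) = 262 K.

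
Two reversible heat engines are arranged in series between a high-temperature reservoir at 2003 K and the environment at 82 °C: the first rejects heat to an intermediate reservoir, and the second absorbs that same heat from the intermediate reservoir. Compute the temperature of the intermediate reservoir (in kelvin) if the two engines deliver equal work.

T_m ≈ 1180 K

T_C = 82 °C → 82 + 273.15 = 355.15 K.
For reversible stages Q_m = Q_H·(T_m/T_H). Setting W₁ = Q_H(1 − T_m/T_H) equal to W₂ = Q_m(1 − T_C/T_m) = Q_H·(T_m − T_C)/T_H gives T_H − T_m = T_m − T_C, so T_m = (T_H + T_C)/2 = (2003.00 + 355.15)/2 = 1180 K.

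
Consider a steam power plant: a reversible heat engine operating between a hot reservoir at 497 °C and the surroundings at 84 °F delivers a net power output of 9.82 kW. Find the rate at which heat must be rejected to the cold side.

Q̇_C ≈ 6.34 kW

T_H = 497 °C → 497 + 273.15 = 770.15 K.
T_C = 84 °F → (84 − 32) × 5/9 = 28.89 °C = 302.04 K.
η_rev = 1 − T_C/T_H = 1 − 302.04/770.15 = 0.6078.
Since Q_C/Q_H = T_C/T_H and Q_H = W/η, Q_C = W·T_C/(T_H − T_C) = 9.82 × 302.04/468.11 = 6.34 kW.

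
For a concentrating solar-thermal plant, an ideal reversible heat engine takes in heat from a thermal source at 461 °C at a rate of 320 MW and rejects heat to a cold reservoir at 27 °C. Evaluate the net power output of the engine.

Ẇ ≈ 189 MW

T_H = 461 °C → 461 + 273.15 = 734.15 K.
T_C = 27 °C → 27 + 273.15 = 300.15 K.
η_rev = 1 − T_C/T_H = 1 − 300.15/734.15 = 0.5912.
W = η·Q_H = 0.5912 × 320 = 189 MW.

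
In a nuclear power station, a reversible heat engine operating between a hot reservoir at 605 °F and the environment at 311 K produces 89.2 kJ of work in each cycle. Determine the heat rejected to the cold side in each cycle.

Q_C ≈ 98.9 kJ

T_H = 605 °F → (605 − 32) × 5/9 = 318.33 °C = 591.48 K.
For a reversible engine, η = 1 − T_C/T_H = 1 − 311.00/591.48 = 0.4742.
Since Q_C/Q_H = T_C/T_H and Q_H = W/η, Q_C = W·T_C/(T_H − T_C) = 89.2 × 311.00/280.48 = 98.9 kJ.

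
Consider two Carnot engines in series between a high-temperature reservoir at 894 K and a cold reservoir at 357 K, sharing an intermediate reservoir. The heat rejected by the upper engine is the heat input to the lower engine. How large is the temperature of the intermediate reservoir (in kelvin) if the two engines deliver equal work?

T_m ≈ 625.5 K

For reversible stages Q_m = Q_H·(T_m/T_H). Setting W₁ = Q_H(1 − T_m/T_H) equal to W₂ = Q_m(1 − T_C/T_m) = Q_H·(T_m − T_C)/T_H gives T_H − T_m = T_m − T_C, so T_m = (T_H + T_C)/2 = (894.00 + 357.00)/2 = 625.5 K.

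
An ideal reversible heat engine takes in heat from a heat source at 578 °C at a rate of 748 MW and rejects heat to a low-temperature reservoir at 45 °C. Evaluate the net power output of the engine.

T_H = 578 °C → 578 + 273.15 = 851.15 K.
T_C = 45 °C → 45 + 273.15 = 318.15 K.
Since the cycle is reversible, η = 1 − T_C/T_H = 1 − 318.15/851.15 = 0.6262.
W = η·Q_H = 0.6262 × 748 = 468.4 MW.

Ẇ ≈ 468.4 MW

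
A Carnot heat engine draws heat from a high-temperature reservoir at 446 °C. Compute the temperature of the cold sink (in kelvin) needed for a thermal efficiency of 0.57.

T_H = 446 °C → 446 + 273.15 = 719.15 K.
From η = 1 − T_C/T_H, T_C = T_H·(1 − η) = 719.15 × (1 − 0.57) = 309.2 K.

T_C ≈ 309.2 K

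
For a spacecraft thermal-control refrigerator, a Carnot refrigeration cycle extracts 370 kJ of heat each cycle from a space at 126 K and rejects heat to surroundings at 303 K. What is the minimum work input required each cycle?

W_in ≈ 520 kJ

Carnot COP: COP_R = T_C/(T_H − T_C) = 126.00/177.00 = 0.7119.
W = Q_C/COP_R = 370/0.7119 = 520 kJ.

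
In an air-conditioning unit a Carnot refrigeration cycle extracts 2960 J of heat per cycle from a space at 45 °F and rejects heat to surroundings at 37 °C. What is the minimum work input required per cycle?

W_in ≈ 314 J

T_H = 37 °C → 37 + 273.15 = 310.15 K.
T_C = 45 °F → (45 − 32) × 5/9 = 7.22 °C = 280.37 K.
For a reversible refrigerator, COP_R = T_C/(T_H − T_C) = 280.37/29.78 = 9.4155.
W = Q_C/COP_R = 2960/9.4155 = 314 J.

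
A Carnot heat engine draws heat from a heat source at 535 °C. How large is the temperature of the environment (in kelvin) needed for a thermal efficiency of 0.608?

T_H = 535 °C → 535 + 273.15 = 808.15 K.
From η = 1 − T_C/T_H, T_C = T_H·(1 − η) = 808.15 × (1 − 0.608) = 317 K.

T_C ≈ 317 K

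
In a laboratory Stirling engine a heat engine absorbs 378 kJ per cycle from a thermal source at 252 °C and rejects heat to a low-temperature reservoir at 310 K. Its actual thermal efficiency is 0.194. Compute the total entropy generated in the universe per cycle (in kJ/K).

T_H = 252 °C → 252 + 273.15 = 525.15 K.
W = η·Q_H = 0.194 × 378 = 73.33 kJ, so Q_C = Q_H − W = 304.7 kJ.
Entropy balance on the reservoirs: −Q_H/T_H = -0.7198 kJ/K, +Q_C/T_C = 0.9828 kJ/K.
ΔS_univ = −Q_H/T_H + Q_C/T_C = 0.2630 kJ/K (> 0, since η = 0.194 < η_Carnot = 0.410).

ΔS_univ ≈ 0.2630 kJ/K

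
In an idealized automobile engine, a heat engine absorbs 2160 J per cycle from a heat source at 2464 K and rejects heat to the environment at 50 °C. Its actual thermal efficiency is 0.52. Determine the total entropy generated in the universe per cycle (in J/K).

T_C = 50 °C → 50 + 273.15 = 323.15 K.
W = η·Q_H = 0.52 × 2160 = 1123 J, so Q_C = Q_H − W = 1037 J.
Reservoir entropy changes: ΔS_H = −Q_H/T_H = −2160/2464.00 = -0.8766 J/K and ΔS_C = +Q_C/T_C = 1037/323.15 = 3.208 J/K.
ΔS_univ = −Q_H/T_H + Q_C/T_C = 2.33 J/K (> 0, since η = 0.52 < η_Carnot = 0.869).

ΔS_univ ≈ 2.33 J/K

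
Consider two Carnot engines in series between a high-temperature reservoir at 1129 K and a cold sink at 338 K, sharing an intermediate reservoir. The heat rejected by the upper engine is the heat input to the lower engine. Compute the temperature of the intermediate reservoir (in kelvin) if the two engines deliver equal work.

T_m ≈ 734 K

For reversible stages Q_m = Q_H·(T_m/T_H). Setting W₁ = Q_H(1 − T_m/T_H) equal to W₂ = Q_m(1 − T_C/T_m) = Q_H·(T_m − T_C)/T_H gives T_H − T_m = T_m − T_C, so T_m = (T_H + T_C)/2 = (1129.00 + 338.00)/2 = 734 K.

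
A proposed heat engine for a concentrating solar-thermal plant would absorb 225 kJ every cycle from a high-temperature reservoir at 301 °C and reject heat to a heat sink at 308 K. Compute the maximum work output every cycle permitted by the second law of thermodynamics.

W_max ≈ 104.3 kJ

T_H = 301 °C → 301 + 273.15 = 574.15 K.
By the Carnot theorem, η_max = 1 − T_C/T_H = 1 − 308.00/574.15 = 0.4636.
W_max = η_max · Q_H = 0.4636 × 225 = 104.3 kJ.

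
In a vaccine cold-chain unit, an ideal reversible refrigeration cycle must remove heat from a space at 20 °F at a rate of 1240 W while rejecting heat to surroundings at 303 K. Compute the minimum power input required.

T_C = 20 °F → (20 − 32) × 5/9 = -6.67 °C = 266.48 K.
The reversible coefficient of performance is COP_R = T_C/(T_H − T_C) = 266.48/36.52 = 7.2976.
W = Q_C/COP_R = 1240/7.2976 = 170 W.

Ẇ_in ≈ 170 W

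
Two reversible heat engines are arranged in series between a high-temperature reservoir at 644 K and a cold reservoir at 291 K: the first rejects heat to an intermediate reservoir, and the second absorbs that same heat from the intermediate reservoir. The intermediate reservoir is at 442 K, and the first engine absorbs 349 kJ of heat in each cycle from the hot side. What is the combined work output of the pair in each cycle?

W_total ≈ 191.3 kJ

Two reversible stages in series are equivalent to a single Carnot engine between T_H and T_C, so η_total = 1 − T_C/T_H = 1 − 291.00/644.00 = 0.5481.
W_total = η_total · Q_H = 0.5481 × 349 = 191.3 kJ.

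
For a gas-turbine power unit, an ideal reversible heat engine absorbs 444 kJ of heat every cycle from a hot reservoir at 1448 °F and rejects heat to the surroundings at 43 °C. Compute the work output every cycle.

W ≈ 311.6 kJ

T_H = 1448 °F → (1448 − 32) × 5/9 = 786.67 °C = 1059.82 K.
T_C = 43 °C → 43 + 273.15 = 316.15 K.
Carnot efficiency: η = 1 − T_C/T_H = 1 − 316.15/1059.82 = 0.7017.
W = η·Q_H = 0.7017 × 444 = 311.6 kJ.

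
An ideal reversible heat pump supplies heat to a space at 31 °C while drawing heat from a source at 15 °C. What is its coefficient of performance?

T_H = 31 °C → 31 + 273.15 = 304.15 K.
T_C = 15 °C → 15 + 273.15 = 288.15 K.
Reversible heating COP: COP_HP = T_H/(T_H − T_C) = 304.15/(304.15 − 288.15) = 19.0.

COP_HP ≈ 19.0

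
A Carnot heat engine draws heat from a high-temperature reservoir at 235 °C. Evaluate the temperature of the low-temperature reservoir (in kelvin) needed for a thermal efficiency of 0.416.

T_C ≈ 296.8 K

T_H = 235 °C → 235 + 273.15 = 508.15 K.
From η = 1 − T_C/T_H, T_C = T_H·(1 − η) = 508.15 × (1 − 0.416) = 296.8 K.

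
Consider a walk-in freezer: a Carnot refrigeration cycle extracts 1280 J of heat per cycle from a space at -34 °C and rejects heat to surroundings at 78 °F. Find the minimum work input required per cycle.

T_H = 78 °F → (78 − 32) × 5/9 = 25.56 °C = 298.71 K.
T_C = -34 °C → -34 + 273.15 = 239.15 K.
COP_R = T_C/(T_H − T_C) = 239.15/59.56 = 4.0156.
W = Q_C/COP_R = 1280/4.0156 = 319 J.

W_in ≈ 319 J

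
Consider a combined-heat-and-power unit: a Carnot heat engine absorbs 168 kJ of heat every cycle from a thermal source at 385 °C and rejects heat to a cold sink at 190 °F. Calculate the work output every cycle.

T_H = 385 °C → 385 + 273.15 = 658.15 K.
T_C = 190 °F → (190 − 32) × 5/9 = 87.78 °C = 360.93 K.
For a reversible engine, η = 1 − T_C/T_H = 1 − 360.93/658.15 = 0.4516.
W = η·Q_H = 0.4516 × 168 = 75.9 kJ.

W ≈ 75.9 kJ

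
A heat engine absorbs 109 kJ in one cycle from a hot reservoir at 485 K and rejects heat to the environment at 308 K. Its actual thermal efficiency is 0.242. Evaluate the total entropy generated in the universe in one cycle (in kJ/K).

W = η·Q_H = 0.242 × 109 = 26.38 kJ, so Q_C = Q_H − W = 82.62 kJ.
Reservoir entropy changes: ΔS_H = −Q_H/T_H = −109/485.00 = -0.2247 kJ/K and ΔS_C = +Q_C/T_C = 82.62/308.00 = 0.2683 kJ/K.
ΔS_univ = −Q_H/T_H + Q_C/T_C = 0.0435 kJ/K (> 0, since η = 0.242 < η_Carnot = 0.365).

ΔS_univ ≈ 0.0435 kJ/K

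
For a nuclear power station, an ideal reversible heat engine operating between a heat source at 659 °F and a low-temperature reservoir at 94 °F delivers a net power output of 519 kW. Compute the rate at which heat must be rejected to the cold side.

T_H = 659 °F → (659 − 32) × 5/9 = 348.33 °C = 621.48 K.
T_C = 94 °F → (94 − 32) × 5/9 = 34.44 °C = 307.59 K.
For a reversible engine, η = 1 − T_C/T_H = 1 − 307.59/621.48 = 0.5051.
Since Q_C/Q_H = T_C/T_H and Q_H = W/η, Q_C = W·T_C/(T_H − T_C) = 519 × 307.59/313.89 = 508.6 kW.

Q̇_C ≈ 508.6 kW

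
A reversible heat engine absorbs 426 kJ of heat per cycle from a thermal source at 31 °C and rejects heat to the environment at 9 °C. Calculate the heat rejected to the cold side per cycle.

T_H = 31 °C → 31 + 273.15 = 304.15 K.
T_C = 9 °C → 9 + 273.15 = 282.15 K.
η_rev = 1 − T_C/T_H = 1 − 282.15/304.15 = 0.0723.
For a reversible cycle Q_C/Q_H = T_C/T_H, so Q_C = 426 × 282.15/304.15 = 395 kJ.

Q_C ≈ 395 kJ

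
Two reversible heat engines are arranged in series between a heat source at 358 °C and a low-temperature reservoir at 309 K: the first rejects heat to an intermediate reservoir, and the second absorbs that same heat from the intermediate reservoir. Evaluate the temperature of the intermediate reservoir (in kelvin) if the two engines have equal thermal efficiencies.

T_m ≈ 442 K

T_H = 358 °C → 358 + 273.15 = 631.15 K.
Equal efficiencies require 1 − T_m/T_H = 1 − T_C/T_m, i.e. T_m/T_H = T_C/T_m, so T_m = √(T_H·T_C) = √(631.15 × 309.00) = 442 K.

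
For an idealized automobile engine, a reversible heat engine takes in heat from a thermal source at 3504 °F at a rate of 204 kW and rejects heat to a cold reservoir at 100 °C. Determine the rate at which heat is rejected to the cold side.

Q̇_C ≈ 34.6 kW

T_H = 3504 °F → (3504 − 32) × 5/9 = 1928.89 °C = 2202.04 K.
T_C = 100 °C → 100 + 273.15 = 373.15 K.
Since the cycle is reversible, η = 1 − T_C/T_H = 1 − 373.15/2202.04 = 0.8305.
For a reversible cycle Q_C/Q_H = T_C/T_H, so Q_C = 204 × 373.15/2202.04 = 34.6 kW.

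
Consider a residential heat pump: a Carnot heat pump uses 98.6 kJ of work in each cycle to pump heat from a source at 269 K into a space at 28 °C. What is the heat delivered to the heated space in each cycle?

T_H = 28 °C → 28 + 273.15 = 301.15 K.
Reversible heating COP: COP_HP = T_H/(T_H − T_C) = 301.15/32.15 = 9.3670.
Q_H = COP_HP · W = 9.3670 × 98.6 = 924 kJ.

Q_H ≈ 924 kJ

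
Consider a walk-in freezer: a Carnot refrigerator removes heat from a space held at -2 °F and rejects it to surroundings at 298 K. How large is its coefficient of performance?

COP_R ≈ 5.813

T_C = -2 °F → (-2 − 32) × 5/9 = -18.89 °C = 254.26 K.
Carnot COP: COP_R = T_C/(T_H − T_C) = 254.26/(298.00 − 254.26) = 5.813.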